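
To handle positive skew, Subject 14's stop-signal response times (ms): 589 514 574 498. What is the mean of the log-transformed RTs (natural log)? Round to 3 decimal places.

ln(RT): 6.3784, 6.2422, 6.3526, 6.2106
Σ ln(RT) = 25.1839
Mean = 25.1839/4 = 6.29597

6.296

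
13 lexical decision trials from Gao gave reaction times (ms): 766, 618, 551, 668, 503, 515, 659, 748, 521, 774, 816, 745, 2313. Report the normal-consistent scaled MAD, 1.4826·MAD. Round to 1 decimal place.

157.2 ms

Sorted: 503, 515, 521, 551, 618, 659, 668, 745, 748, 766, 774, 816, 2313 → median = 668
|x − 668| sorted: 0, 9, 50, 77, 80, 98, 106, 117, 147, 148, 153, 165, 1645 → MAD = 106
Robust SD ≈ 1.4826 × 106 = 157.156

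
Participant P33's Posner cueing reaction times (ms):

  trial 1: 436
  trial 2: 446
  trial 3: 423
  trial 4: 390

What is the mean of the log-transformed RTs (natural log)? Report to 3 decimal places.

ln(RT): 6.0776, 6.1003, 6.0474, 5.9661
Σ ln(RT) = 24.1915
Mean = 24.1915/4 = 6.04787

6.048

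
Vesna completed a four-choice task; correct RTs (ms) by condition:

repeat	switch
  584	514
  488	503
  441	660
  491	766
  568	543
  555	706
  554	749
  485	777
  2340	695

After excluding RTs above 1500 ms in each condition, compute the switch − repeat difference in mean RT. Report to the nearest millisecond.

136 ms

repeat: exclude 2340
M(repeat) = 4166/8 = 520.750
M(switch) = 5913/9 = 657.000
Difference = 657.000 − 520.750 = 136.250 ms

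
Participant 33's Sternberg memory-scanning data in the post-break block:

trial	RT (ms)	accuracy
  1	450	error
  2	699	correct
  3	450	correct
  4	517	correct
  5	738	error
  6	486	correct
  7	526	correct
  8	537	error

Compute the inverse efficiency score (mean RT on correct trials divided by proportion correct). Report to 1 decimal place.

Correct trials (n=5): 699, 450, 517, 486, 526
Mean correct RT = 2678/5 = 535.6000 ms
Proportion correct = 5/8
IES = 535.6000 / (5/8) = 856.960 ms

857.0 ms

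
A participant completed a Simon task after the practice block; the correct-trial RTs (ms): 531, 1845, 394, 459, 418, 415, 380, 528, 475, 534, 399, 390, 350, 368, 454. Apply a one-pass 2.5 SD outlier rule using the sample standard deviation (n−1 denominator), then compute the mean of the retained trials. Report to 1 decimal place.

435.4 ms

n = 15, ΣRT = 7940, M = 529.333
Σ(x−M)² = 1905251.33; s = √(1905251.33/14) = 368.903
Cutoffs: 529.333 ± 2.5·368.903 → [-392.9, 1451.6]
Outside: 1845 → excluded.
Retained (n=14): Σ = 6095, mean = 6095/14 = 435.357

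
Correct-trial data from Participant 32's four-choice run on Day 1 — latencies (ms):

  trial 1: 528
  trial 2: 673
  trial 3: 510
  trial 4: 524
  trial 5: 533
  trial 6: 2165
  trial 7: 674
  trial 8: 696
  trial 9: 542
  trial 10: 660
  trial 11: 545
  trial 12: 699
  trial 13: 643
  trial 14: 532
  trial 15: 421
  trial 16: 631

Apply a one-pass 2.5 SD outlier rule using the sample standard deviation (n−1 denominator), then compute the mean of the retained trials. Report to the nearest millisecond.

587 ms

n = 16, ΣRT = 10976, M = 686.000
Σ(x−M)² = 2433724.00; s = √(2433724.00/15) = 402.801
Cutoffs: 686.000 ± 2.5·402.801 → [-321.0, 1693.0]
Outside: 2165 → excluded.
Retained (n=15): Σ = 8811, mean = 8811/15 = 587.400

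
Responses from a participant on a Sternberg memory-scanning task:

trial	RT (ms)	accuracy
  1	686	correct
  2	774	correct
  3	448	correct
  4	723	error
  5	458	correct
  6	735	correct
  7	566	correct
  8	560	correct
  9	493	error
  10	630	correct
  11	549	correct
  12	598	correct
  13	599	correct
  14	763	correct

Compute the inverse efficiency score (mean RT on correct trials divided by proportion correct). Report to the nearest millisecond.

Correct trials (n=12): 686, 774, 448, 458, 735, 566, 560, 630, 549, 598, 599, 763
Mean correct RT = 7366/12 = 613.8333 ms
Proportion correct = 12/14
IES = 613.8333 / (12/14) = 716.139 ms

716 ms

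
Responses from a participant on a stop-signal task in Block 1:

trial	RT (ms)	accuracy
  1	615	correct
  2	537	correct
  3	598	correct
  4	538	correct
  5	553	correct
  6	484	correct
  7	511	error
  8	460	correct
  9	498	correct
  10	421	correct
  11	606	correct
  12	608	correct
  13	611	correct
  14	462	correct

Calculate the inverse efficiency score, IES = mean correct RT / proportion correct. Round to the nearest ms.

579 ms

Correct trials (n=13): 615, 537, 598, 538, 553, 484, 460, 498, 421, 606, 608, 611, 462
Mean correct RT = 6991/13 = 537.7692 ms
Proportion correct = 13/14
IES = 537.7692 / (13/14) = 579.136 ms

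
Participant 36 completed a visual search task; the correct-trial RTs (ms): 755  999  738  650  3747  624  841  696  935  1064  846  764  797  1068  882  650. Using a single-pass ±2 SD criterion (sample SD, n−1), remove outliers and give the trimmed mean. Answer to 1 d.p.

820.6 ms

n = 16, ΣRT = 16056, M = 1003.500
Σ(x−M)² = 8326046.00; s = √(8326046.00/15) = 745.030
Cutoffs: 1003.500 ± 2·745.030 → [-486.6, 2493.6]
Outside: 3747 → excluded.
Retained (n=15): Σ = 12309, mean = 12309/15 = 820.600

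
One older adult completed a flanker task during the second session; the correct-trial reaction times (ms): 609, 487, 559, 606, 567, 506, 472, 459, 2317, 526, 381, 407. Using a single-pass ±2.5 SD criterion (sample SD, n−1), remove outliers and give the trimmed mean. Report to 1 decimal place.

507.2 ms

n = 12, ΣRT = 7896, M = 658.000
Σ(x−M)² = 3059164.00; s = √(3059164.00/11) = 527.357
Cutoffs: 658.000 ± 2.5·527.357 → [-660.4, 1976.4]
Outside: 2317 → excluded.
Retained (n=11): Σ = 5579, mean = 5579/11 = 507.182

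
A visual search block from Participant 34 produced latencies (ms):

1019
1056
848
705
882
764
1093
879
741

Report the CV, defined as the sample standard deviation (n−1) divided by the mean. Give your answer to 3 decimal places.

n = 9, Σ = 7987, M = 887.4444
Σ(x−M)² = 159598.222; s = √(159598.222/8) = 141.2437
CV = 141.2437 / 887.4444 = 0.15916

0.159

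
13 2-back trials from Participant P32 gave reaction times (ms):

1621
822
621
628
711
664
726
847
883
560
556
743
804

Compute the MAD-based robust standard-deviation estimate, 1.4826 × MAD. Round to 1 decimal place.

Sorted: 556, 560, 621, 628, 664, 711, 726, 743, 804, 822, 847, 883, 1621 → median = 726
|x − 726| sorted: 0, 15, 17, 62, 78, 96, 98, 105, 121, 157, 166, 170, 895 → MAD = 98
Robust SD ≈ 1.4826 × 98 = 145.295

145.3 ms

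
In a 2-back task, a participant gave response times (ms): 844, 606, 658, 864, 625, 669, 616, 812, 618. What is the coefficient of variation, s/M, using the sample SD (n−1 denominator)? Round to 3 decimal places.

n = 9, Σ = 6312, M = 701.3333
Σ(x−M)² = 91126.000; s = √(91126.000/8) = 106.7275
CV = 106.7275 / 701.3333 = 0.15218

0.152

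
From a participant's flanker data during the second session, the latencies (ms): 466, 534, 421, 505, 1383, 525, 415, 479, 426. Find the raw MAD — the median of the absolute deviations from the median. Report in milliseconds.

Sorted: 415, 421, 426, 466, 479, 505, 525, 534, 1383 → median = 479
|x − 479|: 13, 55, 58, 26, 904, 46, 64, 0, 53
Sorted deviations: 0, 13, 26, 46, 53, 55, 58, 64, 904 → MAD = 53

53 ms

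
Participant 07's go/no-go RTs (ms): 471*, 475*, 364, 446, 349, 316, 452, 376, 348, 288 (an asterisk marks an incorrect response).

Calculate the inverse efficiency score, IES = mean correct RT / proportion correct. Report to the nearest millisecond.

Correct trials (n=8): 364, 446, 349, 316, 452, 376, 348, 288
Mean correct RT = 2939/8 = 367.3750 ms
Proportion correct = 8/10
IES = 367.3750 / (8/10) = 459.219 ms

459 ms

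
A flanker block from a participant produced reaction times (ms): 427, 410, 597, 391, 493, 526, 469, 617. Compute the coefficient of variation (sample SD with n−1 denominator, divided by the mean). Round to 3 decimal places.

0.171

n = 8, Σ = 3930, M = 491.2500
Σ(x−M)² = 49481.500; s = √(49481.500/7) = 84.0761
CV = 84.0761 / 491.2500 = 0.17115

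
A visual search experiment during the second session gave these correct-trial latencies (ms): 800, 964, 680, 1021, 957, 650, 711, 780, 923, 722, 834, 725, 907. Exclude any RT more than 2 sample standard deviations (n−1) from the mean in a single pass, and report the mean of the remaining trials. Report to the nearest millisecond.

n = 13, ΣRT = 10674, M = 821.077
Σ(x−M)² = 179274.92; s = √(179274.92/12) = 122.228
Cutoffs: 821.077 ± 2·122.228 → [576.6, 1065.5]
No RTs fall outside the cutoffs; all 13 retained. Mean = 10674/13 = 821.077

821 ms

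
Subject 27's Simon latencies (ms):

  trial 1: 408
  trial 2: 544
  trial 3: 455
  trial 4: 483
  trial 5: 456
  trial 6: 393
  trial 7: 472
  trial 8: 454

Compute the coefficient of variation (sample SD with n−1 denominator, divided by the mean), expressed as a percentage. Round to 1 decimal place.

10.1%

n = 8, Σ = 3665, M = 458.1250
Σ(x−M)² = 14970.875; s = √(14970.875/7) = 46.2460
CV = 46.2460 / 458.1250 = 0.10095 = 10.095%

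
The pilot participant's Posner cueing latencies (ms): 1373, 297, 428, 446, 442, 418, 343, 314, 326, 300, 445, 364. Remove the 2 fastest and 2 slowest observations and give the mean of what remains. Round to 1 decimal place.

385.0 ms

Sorted: 297, 300, 314, 326, 343, 364, 418, 428, 442, 445, 446, 1373
Drop lowest 2 (297, 300) and highest 2 (446, 1373)
Remaining (n=8): Σ = 3080, mean = 3080/8 = 385.000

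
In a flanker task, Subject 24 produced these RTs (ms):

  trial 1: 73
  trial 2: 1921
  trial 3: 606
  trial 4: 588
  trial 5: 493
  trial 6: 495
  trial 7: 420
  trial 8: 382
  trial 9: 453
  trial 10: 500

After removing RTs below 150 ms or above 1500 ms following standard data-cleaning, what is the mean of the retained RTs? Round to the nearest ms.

492 ms

Excluded: 73, 1921
Retained (n=8): Σ = 3937
Mean = 3937/8 = 492.1250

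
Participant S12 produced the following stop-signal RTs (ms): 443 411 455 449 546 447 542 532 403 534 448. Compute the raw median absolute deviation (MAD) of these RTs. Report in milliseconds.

38 ms

Sorted: 403, 411, 443, 447, 448, 449, 455, 532, 534, 542, 546 → median = 449
|x − 449|: 6, 38, 6, 0, 97, 2, 93, 83, 46, 85, 1
Sorted deviations: 0, 1, 2, 6, 6, 38, 46, 83, 85, 93, 97 → MAD = 38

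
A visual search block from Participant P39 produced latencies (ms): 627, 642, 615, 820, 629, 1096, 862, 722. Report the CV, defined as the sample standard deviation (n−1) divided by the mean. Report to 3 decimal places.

n = 8, Σ = 6013, M = 751.6250
Σ(x−M)² = 197581.875; s = √(197581.875/7) = 168.0059
CV = 168.0059 / 751.6250 = 0.22352

0.224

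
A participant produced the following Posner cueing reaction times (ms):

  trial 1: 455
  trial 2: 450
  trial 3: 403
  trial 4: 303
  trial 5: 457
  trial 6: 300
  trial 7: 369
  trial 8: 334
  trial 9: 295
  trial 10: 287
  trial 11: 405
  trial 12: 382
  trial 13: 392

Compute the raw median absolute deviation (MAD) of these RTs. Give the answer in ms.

Sorted: 287, 295, 300, 303, 334, 369, 382, 392, 403, 405, 450, 455, 457 → median = 382
|x − 382|: 73, 68, 21, 79, 75, 82, 13, 48, 87, 95, 23, 0, 10
Sorted deviations: 0, 10, 13, 21, 23, 48, 68, 73, 75, 79, 82, 87, 95 → MAD = 68

68 ms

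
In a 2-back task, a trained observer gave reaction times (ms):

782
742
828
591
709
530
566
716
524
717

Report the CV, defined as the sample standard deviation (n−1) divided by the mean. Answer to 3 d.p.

0.162

n = 10, Σ = 6705, M = 670.5000
Σ(x−M)² = 106508.500; s = √(106508.500/9) = 108.7855
CV = 108.7855 / 670.5000 = 0.16225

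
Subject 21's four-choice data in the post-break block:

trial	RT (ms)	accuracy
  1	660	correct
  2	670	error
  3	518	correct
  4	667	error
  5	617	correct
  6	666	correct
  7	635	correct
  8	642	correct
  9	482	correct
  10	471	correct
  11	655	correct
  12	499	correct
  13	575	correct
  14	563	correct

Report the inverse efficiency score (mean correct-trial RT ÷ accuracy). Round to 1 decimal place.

678.9 ms

Correct trials (n=12): 660, 518, 617, 666, 635, 642, 482, 471, 655, 499, 575, 563
Mean correct RT = 6983/12 = 581.9167 ms
Proportion correct = 12/14
IES = 581.9167 / (12/14) = 678.903 ms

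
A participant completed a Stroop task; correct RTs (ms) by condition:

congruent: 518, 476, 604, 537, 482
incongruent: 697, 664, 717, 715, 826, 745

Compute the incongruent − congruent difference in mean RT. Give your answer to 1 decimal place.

203.9 ms

M(congruent) = 2617/5 = 523.400
M(incongruent) = 4364/6 = 727.333
Difference = 727.333 − 523.400 = 203.933 ms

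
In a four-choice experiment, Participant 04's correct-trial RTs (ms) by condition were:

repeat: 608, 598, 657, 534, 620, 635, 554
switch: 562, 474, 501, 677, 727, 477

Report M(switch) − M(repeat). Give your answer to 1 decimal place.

M(repeat) = 4206/7 = 600.857
M(switch) = 3418/6 = 569.667
Difference = 569.667 − 600.857 = -31.190 ms

-31.2 ms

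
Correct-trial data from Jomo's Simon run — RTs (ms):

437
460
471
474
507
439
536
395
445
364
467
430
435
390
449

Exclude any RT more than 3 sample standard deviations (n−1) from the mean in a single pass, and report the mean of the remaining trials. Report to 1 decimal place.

n = 15, ΣRT = 6699, M = 446.600
Σ(x−M)² = 26839.60; s = √(26839.60/14) = 43.785
Cutoffs: 446.600 ± 3·43.785 → [315.2, 578.0]
No RTs fall outside the cutoffs; all 15 retained. Mean = 6699/15 = 446.600

446.6 ms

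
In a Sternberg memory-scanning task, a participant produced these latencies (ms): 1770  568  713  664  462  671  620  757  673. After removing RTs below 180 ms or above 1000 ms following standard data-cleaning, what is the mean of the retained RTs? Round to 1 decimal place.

641.0 ms

Excluded: 1770
Retained (n=8): Σ = 5128
Mean = 5128/8 = 641.0000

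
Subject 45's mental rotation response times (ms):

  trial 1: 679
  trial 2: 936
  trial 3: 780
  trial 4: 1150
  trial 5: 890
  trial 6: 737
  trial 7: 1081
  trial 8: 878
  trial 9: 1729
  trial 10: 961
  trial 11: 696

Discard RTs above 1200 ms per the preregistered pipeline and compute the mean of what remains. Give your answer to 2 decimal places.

878.80 ms

Excluded: 1729
Retained (n=10): Σ = 8788
Mean = 8788/10 = 878.8000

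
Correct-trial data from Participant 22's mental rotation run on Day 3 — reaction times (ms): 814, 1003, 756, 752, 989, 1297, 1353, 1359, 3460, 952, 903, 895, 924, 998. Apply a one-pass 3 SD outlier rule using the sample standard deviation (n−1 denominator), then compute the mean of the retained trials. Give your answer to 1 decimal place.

999.6 ms

n = 14, ΣRT = 16455, M = 1175.357
Σ(x−M)² = 6147081.21; s = √(6147081.21/13) = 687.643
Cutoffs: 1175.357 ± 3·687.643 → [-887.6, 3238.3]
Outside: 3460 → excluded.
Retained (n=13): Σ = 12995, mean = 12995/13 = 999.615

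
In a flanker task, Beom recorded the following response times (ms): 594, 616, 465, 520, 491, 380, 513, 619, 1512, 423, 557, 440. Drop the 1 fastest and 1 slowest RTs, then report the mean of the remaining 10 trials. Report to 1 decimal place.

523.8 ms

Sorted: 380, 423, 440, 465, 491, 513, 520, 557, 594, 616, 619, 1512
Drop lowest 1 (380) and highest 1 (1512)
Remaining (n=10): Σ = 5238, mean = 5238/10 = 523.800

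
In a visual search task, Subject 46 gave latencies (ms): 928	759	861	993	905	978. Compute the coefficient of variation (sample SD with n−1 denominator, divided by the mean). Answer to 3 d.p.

n = 6, Σ = 5424, M = 904.0000
Σ(x−M)² = 36848.000; s = √(36848.000/5) = 85.8464
CV = 85.8464 / 904.0000 = 0.09496

0.095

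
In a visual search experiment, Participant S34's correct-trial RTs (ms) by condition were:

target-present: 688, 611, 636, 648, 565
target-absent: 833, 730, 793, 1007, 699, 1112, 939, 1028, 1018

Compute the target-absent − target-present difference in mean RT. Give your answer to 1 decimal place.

M(target-present) = 3148/5 = 629.600
M(target-absent) = 8159/9 = 906.556
Difference = 906.556 − 629.600 = 276.956 ms

277.0 ms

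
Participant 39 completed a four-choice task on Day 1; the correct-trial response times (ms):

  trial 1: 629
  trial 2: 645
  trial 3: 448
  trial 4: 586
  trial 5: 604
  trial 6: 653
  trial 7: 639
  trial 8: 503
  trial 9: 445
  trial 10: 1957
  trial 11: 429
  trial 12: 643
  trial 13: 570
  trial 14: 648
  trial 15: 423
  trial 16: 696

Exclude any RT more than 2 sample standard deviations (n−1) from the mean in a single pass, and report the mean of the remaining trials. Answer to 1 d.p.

570.7 ms

n = 16, ΣRT = 10518, M = 657.375
Σ(x−M)² = 1927563.75; s = √(1927563.75/15) = 358.475
Cutoffs: 657.375 ± 2·358.475 → [-59.6, 1374.3]
Outside: 1957 → excluded.
Retained (n=15): Σ = 8561, mean = 8561/15 = 570.733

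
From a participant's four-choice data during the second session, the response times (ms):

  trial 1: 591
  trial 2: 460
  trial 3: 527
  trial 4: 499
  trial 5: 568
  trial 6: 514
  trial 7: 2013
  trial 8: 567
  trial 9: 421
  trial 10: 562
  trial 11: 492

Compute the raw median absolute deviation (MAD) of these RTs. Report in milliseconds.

40 ms

Sorted: 421, 460, 492, 499, 514, 527, 562, 567, 568, 591, 2013 → median = 527
|x − 527|: 64, 67, 0, 28, 41, 13, 1486, 40, 106, 35, 35
Sorted deviations: 0, 13, 28, 35, 35, 40, 41, 64, 67, 106, 1486 → MAD = 40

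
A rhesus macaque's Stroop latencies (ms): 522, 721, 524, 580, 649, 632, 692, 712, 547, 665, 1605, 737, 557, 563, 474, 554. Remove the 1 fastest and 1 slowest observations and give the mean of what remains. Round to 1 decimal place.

618.2 ms

Sorted: 474, 522, 524, 547, 554, 557, 563, 580, 632, 649, 665, 692, 712, 721, 737, 1605
Drop lowest 1 (474) and highest 1 (1605)
Remaining (n=14): Σ = 8655, mean = 8655/14 = 618.214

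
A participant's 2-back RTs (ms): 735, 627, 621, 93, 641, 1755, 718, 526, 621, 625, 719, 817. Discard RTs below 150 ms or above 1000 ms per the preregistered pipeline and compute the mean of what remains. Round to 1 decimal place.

Excluded: 93, 1755
Retained (n=10): Σ = 6650
Mean = 6650/10 = 665.0000

665.0 ms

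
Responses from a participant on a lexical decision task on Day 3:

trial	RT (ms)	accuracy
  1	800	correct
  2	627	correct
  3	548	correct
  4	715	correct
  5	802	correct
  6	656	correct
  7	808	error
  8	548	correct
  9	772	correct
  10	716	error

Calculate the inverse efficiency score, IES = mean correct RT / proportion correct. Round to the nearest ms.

Correct trials (n=8): 800, 627, 548, 715, 802, 656, 548, 772
Mean correct RT = 5468/8 = 683.5000 ms
Proportion correct = 8/10
IES = 683.5000 / (8/10) = 854.375 ms

854 ms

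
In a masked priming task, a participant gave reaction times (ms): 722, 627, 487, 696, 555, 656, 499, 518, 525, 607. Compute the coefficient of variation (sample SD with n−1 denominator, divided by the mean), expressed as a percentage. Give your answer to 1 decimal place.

n = 10, Σ = 5892, M = 589.2000
Σ(x−M)² = 64191.600; s = √(64191.600/9) = 84.4535
CV = 84.4535 / 589.2000 = 0.14334 = 14.334%

14.3%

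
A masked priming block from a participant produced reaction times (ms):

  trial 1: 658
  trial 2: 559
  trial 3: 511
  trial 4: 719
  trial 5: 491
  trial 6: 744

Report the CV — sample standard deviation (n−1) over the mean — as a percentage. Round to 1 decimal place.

17.6%

n = 6, Σ = 3682, M = 613.6667
Σ(x−M)² = 58623.333; s = √(58623.333/5) = 108.2805
CV = 108.2805 / 613.6667 = 0.17645 = 17.645%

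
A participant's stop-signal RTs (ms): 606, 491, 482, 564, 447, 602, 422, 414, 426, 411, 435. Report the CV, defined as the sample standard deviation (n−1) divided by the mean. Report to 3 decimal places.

n = 11, Σ = 5300, M = 481.8182
Σ(x−M)² = 56415.636; s = √(56415.636/10) = 75.1103
CV = 75.1103 / 481.8182 = 0.15589

0.156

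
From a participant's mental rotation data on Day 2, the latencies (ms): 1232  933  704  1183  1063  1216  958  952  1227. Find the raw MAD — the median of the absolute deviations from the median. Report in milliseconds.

130 ms

Sorted: 704, 933, 952, 958, 1063, 1183, 1216, 1227, 1232 → median = 1063
|x − 1063|: 169, 130, 359, 120, 0, 153, 105, 111, 164
Sorted deviations: 0, 105, 111, 120, 130, 153, 164, 169, 359 → MAD = 130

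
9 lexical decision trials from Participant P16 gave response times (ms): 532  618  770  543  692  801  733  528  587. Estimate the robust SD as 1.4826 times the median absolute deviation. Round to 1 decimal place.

Sorted: 528, 532, 543, 587, 618, 692, 733, 770, 801 → median = 618
|x − 618| sorted: 0, 31, 74, 75, 86, 90, 115, 152, 183 → MAD = 86
Robust SD ≈ 1.4826 × 86 = 127.504

127.5 ms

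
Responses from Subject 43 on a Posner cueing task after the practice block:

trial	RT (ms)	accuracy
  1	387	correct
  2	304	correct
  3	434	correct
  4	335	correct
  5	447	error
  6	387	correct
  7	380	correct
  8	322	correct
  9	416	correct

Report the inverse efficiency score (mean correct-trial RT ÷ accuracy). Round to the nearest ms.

Correct trials (n=8): 387, 304, 434, 335, 387, 380, 322, 416
Mean correct RT = 2965/8 = 370.6250 ms
Proportion correct = 8/9
IES = 370.6250 / (8/9) = 416.953 ms

417 ms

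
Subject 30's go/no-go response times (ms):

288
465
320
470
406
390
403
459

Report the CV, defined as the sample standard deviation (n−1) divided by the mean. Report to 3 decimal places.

n = 8, Σ = 3201, M = 400.1250
Σ(x−M)² = 31694.875; s = √(31694.875/7) = 67.2892
CV = 67.2892 / 400.1250 = 0.16817

0.168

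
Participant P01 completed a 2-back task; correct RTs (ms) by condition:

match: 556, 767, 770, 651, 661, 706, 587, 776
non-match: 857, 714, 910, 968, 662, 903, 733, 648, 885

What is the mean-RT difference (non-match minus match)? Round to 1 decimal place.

M(match) = 5474/8 = 684.250
M(non-match) = 7280/9 = 808.889
Difference = 808.889 − 684.250 = 124.639 ms

124.6 ms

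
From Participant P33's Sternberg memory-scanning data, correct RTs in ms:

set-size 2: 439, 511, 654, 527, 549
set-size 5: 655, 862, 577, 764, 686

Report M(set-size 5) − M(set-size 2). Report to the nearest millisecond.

M(set-size 2) = 2680/5 = 536.000
M(set-size 5) = 3544/5 = 708.800
Difference = 708.800 − 536.000 = 172.800 ms

173 ms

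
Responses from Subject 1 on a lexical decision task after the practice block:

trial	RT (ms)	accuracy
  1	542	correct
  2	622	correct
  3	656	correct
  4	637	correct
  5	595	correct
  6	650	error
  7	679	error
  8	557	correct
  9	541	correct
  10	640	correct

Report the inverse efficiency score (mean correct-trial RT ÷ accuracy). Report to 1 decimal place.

748.4 ms

Correct trials (n=8): 542, 622, 656, 637, 595, 557, 541, 640
Mean correct RT = 4790/8 = 598.7500 ms
Proportion correct = 8/10
IES = 598.7500 / (8/10) = 748.438 ms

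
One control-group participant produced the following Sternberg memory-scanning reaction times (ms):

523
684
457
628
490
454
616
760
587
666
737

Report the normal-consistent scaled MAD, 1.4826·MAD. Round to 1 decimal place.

Sorted: 454, 457, 490, 523, 587, 616, 628, 666, 684, 737, 760 → median = 616
|x − 616| sorted: 0, 12, 29, 50, 68, 93, 121, 126, 144, 159, 162 → MAD = 93
Robust SD ≈ 1.4826 × 93 = 137.882

137.9 ms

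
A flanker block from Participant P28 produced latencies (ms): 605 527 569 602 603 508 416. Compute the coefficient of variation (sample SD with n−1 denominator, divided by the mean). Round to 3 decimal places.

n = 7, Σ = 3830, M = 547.1429
Σ(x−M)² = 29090.857; s = √(29090.857/6) = 69.6310
CV = 69.6310 / 547.1429 = 0.12726

0.127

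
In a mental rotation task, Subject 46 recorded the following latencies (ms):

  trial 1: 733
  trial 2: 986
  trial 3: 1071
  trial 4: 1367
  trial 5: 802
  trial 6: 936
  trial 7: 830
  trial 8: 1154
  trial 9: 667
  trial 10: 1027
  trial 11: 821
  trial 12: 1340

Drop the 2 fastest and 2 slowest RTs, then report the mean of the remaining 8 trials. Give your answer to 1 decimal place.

953.4 ms

Sorted: 667, 733, 802, 821, 830, 936, 986, 1027, 1071, 1154, 1340, 1367
Drop lowest 2 (667, 733) and highest 2 (1340, 1367)
Remaining (n=8): Σ = 7627, mean = 7627/8 = 953.375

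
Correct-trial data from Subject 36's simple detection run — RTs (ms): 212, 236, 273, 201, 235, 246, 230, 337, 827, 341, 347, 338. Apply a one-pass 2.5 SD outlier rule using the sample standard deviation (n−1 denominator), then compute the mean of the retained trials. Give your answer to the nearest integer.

n = 12, ΣRT = 3823, M = 318.583
Σ(x−M)² = 314698.92; s = √(314698.92/11) = 169.142
Cutoffs: 318.583 ± 2.5·169.142 → [-104.3, 741.4]
Outside: 827 → excluded.
Retained (n=11): Σ = 2996, mean = 2996/11 = 272.364

272 ms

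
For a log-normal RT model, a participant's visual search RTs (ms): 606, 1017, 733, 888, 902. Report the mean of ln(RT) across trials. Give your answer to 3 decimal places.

ln(RT): 6.4069, 6.9246, 6.5971, 6.7890, 6.8046
Σ ln(RT) = 33.5222
Mean = 33.5222/5 = 6.70444

6.704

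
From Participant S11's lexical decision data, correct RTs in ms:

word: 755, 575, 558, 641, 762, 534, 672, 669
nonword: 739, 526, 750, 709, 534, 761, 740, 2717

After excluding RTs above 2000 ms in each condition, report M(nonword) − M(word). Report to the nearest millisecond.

nonword: exclude 2717
M(word) = 5166/8 = 645.750
M(nonword) = 4759/7 = 679.857
Difference = 679.857 − 645.750 = 34.107 ms

34 ms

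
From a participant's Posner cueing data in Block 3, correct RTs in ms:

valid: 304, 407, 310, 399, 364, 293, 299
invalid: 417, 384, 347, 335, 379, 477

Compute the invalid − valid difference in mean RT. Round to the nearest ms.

50 ms

M(valid) = 2376/7 = 339.429
M(invalid) = 2339/6 = 389.833
Difference = 389.833 − 339.429 = 50.405 ms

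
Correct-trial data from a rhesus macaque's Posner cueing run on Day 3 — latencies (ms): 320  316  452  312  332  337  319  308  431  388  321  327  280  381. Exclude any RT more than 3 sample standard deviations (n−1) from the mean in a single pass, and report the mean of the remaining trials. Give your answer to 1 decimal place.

n = 14, ΣRT = 4824, M = 344.571
Σ(x−M)² = 31945.43; s = √(31945.43/13) = 49.572
Cutoffs: 344.571 ± 3·49.572 → [195.9, 493.3]
No RTs fall outside the cutoffs; all 14 retained. Mean = 4824/14 = 344.571

344.6 ms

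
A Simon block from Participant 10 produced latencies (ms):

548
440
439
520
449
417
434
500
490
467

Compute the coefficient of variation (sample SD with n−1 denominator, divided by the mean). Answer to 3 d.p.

n = 10, Σ = 4704, M = 470.4000
Σ(x−M)² = 16298.400; s = √(16298.400/9) = 42.5551
CV = 42.5551 / 470.4000 = 0.09047

0.090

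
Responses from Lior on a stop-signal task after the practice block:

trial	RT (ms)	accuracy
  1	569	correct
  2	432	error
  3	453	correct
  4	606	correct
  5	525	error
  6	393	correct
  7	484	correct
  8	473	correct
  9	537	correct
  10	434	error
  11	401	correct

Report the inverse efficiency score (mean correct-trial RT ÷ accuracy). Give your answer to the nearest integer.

Correct trials (n=8): 569, 453, 606, 393, 484, 473, 537, 401
Mean correct RT = 3916/8 = 489.5000 ms
Proportion correct = 8/11
IES = 489.5000 / (8/11) = 673.062 ms

673 ms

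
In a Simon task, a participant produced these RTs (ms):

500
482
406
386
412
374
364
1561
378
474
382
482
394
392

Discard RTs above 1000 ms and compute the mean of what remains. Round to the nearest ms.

417 ms

Excluded: 1561
Retained (n=13): Σ = 5426
Mean = 5426/13 = 417.3846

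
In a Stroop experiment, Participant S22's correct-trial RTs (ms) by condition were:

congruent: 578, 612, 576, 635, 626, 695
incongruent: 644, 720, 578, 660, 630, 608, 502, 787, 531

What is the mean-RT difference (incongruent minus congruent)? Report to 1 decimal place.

8.6 ms

M(congruent) = 3722/6 = 620.333
M(incongruent) = 5660/9 = 628.889
Difference = 628.889 − 620.333 = 8.556 ms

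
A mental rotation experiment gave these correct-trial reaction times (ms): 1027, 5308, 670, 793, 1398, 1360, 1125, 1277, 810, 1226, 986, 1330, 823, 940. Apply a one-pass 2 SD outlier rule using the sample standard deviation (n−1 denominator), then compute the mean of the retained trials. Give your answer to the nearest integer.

n = 14, ΣRT = 19073, M = 1362.357
Σ(x−M)² = 17484663.21; s = √(17484663.21/13) = 1159.730
Cutoffs: 1362.357 ± 2·1159.730 → [-957.1, 3681.8]
Outside: 5308 → excluded.
Retained (n=13): Σ = 13765, mean = 13765/13 = 1058.846

1059 ms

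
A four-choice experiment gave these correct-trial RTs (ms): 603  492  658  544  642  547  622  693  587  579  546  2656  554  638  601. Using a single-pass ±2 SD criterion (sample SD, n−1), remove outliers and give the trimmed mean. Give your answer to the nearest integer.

593 ms

n = 15, ΣRT = 10962, M = 730.800
Σ(x−M)² = 4009472.40; s = √(4009472.40/14) = 535.155
Cutoffs: 730.800 ± 2·535.155 → [-339.5, 1801.1]
Outside: 2656 → excluded.
Retained (n=14): Σ = 8306, mean = 8306/14 = 593.286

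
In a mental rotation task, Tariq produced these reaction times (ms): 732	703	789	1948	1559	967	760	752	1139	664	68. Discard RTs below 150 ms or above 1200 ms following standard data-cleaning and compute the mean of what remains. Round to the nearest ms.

813 ms

Excluded: 68, 1559, 1948
Retained (n=8): Σ = 6506
Mean = 6506/8 = 813.2500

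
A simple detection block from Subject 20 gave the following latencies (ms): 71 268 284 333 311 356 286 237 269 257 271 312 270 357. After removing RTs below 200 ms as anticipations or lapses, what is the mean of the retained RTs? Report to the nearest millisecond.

293 ms

Excluded: 71
Retained (n=13): Σ = 3811
Mean = 3811/13 = 293.1538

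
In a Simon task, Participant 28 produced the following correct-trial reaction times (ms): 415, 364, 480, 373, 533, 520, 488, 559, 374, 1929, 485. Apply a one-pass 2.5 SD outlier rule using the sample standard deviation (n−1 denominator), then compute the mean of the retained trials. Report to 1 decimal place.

459.1 ms

n = 11, ΣRT = 6520, M = 592.727
Σ(x−M)² = 2010924.18; s = √(2010924.18/10) = 448.433
Cutoffs: 592.727 ± 2.5·448.433 → [-528.4, 1713.8]
Outside: 1929 → excluded.
Retained (n=10): Σ = 4591, mean = 4591/10 = 459.100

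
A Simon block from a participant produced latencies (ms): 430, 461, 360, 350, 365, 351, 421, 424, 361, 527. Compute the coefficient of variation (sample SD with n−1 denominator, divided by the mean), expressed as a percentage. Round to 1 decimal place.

n = 10, Σ = 4050, M = 405.0000
Σ(x−M)² = 30764.000; s = √(30764.000/9) = 58.4656
CV = 58.4656 / 405.0000 = 0.14436 = 14.436%

14.4%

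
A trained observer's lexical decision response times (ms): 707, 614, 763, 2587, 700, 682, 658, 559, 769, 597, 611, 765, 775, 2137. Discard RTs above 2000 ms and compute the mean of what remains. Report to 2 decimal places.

683.33 ms

Excluded: 2137, 2587
Retained (n=12): Σ = 8200
Mean = 8200/12 = 683.3333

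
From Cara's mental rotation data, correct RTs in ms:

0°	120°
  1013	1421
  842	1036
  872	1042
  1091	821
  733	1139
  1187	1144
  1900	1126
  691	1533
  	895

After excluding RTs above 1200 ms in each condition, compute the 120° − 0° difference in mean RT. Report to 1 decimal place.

110.6 ms

0°: exclude 1900
120°: exclude 1421, 1533
M(0°) = 6429/7 = 918.429
M(120°) = 7203/7 = 1029.000
Difference = 1029.000 − 918.429 = 110.571 ms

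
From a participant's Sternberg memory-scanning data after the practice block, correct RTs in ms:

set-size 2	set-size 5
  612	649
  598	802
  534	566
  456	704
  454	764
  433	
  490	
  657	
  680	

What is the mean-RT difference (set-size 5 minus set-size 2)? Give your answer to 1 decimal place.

M(set-size 2) = 4914/9 = 546.000
M(set-size 5) = 3485/5 = 697.000
Difference = 697.000 − 546.000 = 151.000 ms

151.0 ms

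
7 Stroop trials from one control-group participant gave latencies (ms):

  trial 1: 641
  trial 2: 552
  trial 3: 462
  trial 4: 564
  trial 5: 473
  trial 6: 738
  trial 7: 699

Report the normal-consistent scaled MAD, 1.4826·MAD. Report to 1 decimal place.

Sorted: 462, 473, 552, 564, 641, 699, 738 → median = 564
|x − 564| sorted: 0, 12, 77, 91, 102, 135, 174 → MAD = 91
Robust SD ≈ 1.4826 × 91 = 134.917

134.9 ms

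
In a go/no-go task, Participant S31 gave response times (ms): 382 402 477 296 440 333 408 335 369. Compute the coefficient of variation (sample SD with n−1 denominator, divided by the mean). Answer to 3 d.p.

n = 9, Σ = 3442, M = 382.4444
Σ(x−M)² = 25638.222; s = √(25638.222/8) = 56.6108
CV = 56.6108 / 382.4444 = 0.14802

0.148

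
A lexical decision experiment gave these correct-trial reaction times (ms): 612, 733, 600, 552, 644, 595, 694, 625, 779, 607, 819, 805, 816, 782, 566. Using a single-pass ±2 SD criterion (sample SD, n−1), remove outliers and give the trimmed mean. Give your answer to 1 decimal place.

n = 15, ΣRT = 10229, M = 681.933
Σ(x−M)² = 133874.93; s = √(133874.93/14) = 97.788
Cutoffs: 681.933 ± 2·97.788 → [486.4, 877.5]
No RTs fall outside the cutoffs; all 15 retained. Mean = 10229/15 = 681.933

681.9 ms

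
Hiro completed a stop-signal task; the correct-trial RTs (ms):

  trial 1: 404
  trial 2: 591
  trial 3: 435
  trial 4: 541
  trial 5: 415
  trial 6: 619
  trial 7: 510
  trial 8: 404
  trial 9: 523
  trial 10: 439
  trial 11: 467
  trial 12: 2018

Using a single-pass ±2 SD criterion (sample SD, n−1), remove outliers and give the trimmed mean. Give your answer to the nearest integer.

486 ms

n = 12, ΣRT = 7366, M = 613.833
Σ(x−M)² = 2208271.67; s = √(2208271.67/11) = 448.054
Cutoffs: 613.833 ± 2·448.054 → [-282.3, 1509.9]
Outside: 2018 → excluded.
Retained (n=11): Σ = 5348, mean = 5348/11 = 486.182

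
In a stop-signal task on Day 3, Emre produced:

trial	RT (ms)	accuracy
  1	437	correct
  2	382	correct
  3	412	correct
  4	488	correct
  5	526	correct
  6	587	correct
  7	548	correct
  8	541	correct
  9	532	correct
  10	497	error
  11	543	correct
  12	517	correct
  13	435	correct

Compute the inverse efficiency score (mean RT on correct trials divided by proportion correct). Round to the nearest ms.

537 ms

Correct trials (n=12): 437, 382, 412, 488, 526, 587, 548, 541, 532, 543, 517, 435
Mean correct RT = 5948/12 = 495.6667 ms
Proportion correct = 12/13
IES = 495.6667 / (12/13) = 536.972 ms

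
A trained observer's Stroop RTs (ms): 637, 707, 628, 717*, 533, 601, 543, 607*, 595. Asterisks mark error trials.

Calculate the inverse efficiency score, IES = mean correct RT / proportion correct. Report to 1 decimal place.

Correct trials (n=7): 637, 707, 628, 533, 601, 543, 595
Mean correct RT = 4244/7 = 606.2857 ms
Proportion correct = 7/9
IES = 606.2857 / (7/9) = 779.510 ms

779.5 ms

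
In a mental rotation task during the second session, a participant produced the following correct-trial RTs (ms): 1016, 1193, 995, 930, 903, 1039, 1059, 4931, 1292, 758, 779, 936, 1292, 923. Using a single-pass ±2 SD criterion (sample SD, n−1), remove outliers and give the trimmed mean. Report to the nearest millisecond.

1009 ms

n = 14, ΣRT = 18046, M = 1289.000
Σ(x−M)² = 14628266.00; s = √(14628266.00/13) = 1060.779
Cutoffs: 1289.000 ± 2·1060.779 → [-832.6, 3410.6]
Outside: 4931 → excluded.
Retained (n=13): Σ = 13115, mean = 13115/13 = 1008.846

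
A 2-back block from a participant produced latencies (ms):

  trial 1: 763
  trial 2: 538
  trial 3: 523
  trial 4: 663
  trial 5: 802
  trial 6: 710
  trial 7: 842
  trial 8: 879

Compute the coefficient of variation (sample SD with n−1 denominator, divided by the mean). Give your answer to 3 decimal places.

n = 8, Σ = 5720, M = 715.0000
Σ(x−M)² = 123820.000; s = √(123820.000/7) = 132.9984
CV = 132.9984 / 715.0000 = 0.18601

0.186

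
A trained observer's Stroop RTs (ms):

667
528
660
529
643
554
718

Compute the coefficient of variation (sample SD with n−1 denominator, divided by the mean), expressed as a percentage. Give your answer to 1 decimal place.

12.4%

n = 7, Σ = 4299, M = 614.1429
Σ(x−M)² = 34802.857; s = √(34802.857/6) = 76.1609
CV = 76.1609 / 614.1429 = 0.12401 = 12.401%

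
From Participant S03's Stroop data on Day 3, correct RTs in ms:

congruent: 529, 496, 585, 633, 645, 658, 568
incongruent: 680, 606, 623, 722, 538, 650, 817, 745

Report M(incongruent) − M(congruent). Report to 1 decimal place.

84.9 ms

M(congruent) = 4114/7 = 587.714
M(incongruent) = 5381/8 = 672.625
Difference = 672.625 − 587.714 = 84.911 ms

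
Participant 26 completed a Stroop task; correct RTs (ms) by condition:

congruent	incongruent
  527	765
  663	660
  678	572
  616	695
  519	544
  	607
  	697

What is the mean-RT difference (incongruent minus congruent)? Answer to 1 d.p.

48.0 ms

M(congruent) = 3003/5 = 600.600
M(incongruent) = 4540/7 = 648.571
Difference = 648.571 − 600.600 = 47.971 ms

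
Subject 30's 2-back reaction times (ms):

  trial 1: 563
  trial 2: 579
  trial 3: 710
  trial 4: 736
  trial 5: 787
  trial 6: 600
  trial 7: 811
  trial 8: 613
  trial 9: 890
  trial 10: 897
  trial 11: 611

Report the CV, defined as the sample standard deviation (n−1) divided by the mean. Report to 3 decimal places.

0.175

n = 11, Σ = 7797, M = 708.8182
Σ(x−M)² = 154239.636; s = √(154239.636/10) = 124.1933
CV = 124.1933 / 708.8182 = 0.17521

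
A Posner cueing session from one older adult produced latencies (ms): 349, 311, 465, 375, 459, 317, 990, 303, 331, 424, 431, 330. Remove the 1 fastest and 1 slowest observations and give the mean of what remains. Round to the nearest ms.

379 ms

Sorted: 303, 311, 317, 330, 331, 349, 375, 424, 431, 459, 465, 990
Drop lowest 1 (303) and highest 1 (990)
Remaining (n=10): Σ = 3792, mean = 3792/10 = 379.200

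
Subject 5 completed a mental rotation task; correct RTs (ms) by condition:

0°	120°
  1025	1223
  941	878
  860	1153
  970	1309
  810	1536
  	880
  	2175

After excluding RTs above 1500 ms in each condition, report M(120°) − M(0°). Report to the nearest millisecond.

167 ms

120°: exclude 1536, 2175
M(0°) = 4606/5 = 921.200
M(120°) = 5443/5 = 1088.600
Difference = 1088.600 − 921.200 = 167.400 ms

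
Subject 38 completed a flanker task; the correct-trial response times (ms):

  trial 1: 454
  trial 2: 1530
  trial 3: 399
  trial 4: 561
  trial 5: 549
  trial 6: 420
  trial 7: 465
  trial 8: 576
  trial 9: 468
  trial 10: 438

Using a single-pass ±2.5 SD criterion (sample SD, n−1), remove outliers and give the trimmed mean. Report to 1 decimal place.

481.1 ms

n = 10, ΣRT = 5860, M = 586.000
Σ(x−M)² = 1023648.00; s = √(1023648.00/9) = 337.252
Cutoffs: 586.000 ± 2.5·337.252 → [-257.1, 1429.1]
Outside: 1530 → excluded.
Retained (n=9): Σ = 4330, mean = 4330/9 = 481.111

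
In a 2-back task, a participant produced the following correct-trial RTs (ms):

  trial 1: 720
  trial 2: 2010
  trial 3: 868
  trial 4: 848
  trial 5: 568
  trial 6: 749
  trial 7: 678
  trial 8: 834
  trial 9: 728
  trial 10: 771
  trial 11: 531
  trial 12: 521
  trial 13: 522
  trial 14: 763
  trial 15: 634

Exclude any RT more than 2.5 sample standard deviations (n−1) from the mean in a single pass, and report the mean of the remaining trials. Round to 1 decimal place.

n = 15, ΣRT = 11745, M = 783.000
Σ(x−M)² = 1807994.00; s = √(1807994.00/14) = 359.364
Cutoffs: 783.000 ± 2.5·359.364 → [-115.4, 1681.4]
Outside: 2010 → excluded.
Retained (n=14): Σ = 9735, mean = 9735/14 = 695.357

695.4 ms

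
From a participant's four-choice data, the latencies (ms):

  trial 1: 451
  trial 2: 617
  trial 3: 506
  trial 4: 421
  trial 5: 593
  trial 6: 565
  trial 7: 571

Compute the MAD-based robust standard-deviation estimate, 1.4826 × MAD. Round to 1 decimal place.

77.1 ms

Sorted: 421, 451, 506, 565, 571, 593, 617 → median = 565
|x − 565| sorted: 0, 6, 28, 52, 59, 114, 144 → MAD = 52
Robust SD ≈ 1.4826 × 52 = 77.095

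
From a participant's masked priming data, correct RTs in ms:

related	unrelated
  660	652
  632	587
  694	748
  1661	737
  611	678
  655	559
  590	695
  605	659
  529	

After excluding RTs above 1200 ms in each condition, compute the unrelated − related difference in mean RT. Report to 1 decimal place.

related: exclude 1661
M(related) = 4976/8 = 622.000
M(unrelated) = 5315/8 = 664.375
Difference = 664.375 − 622.000 = 42.375 ms

42.4 ms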